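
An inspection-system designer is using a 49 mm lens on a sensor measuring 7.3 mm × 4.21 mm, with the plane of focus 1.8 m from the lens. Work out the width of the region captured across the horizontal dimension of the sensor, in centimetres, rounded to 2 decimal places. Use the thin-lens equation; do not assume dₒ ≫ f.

dₒ: 1.8 m = 1800 mm.
Similar triangles through the lens centre give W/dₒ = w/dᵢ; with 1/f = 1/dₒ + 1/dᵢ this gives W = w·(dₒ − f)/f.
W = 7.3 mm × (1800 − 49) / 49 = 7.3 × 35.7347 ≈ 260.863 mm = 26.0863 cm.

26.09 cm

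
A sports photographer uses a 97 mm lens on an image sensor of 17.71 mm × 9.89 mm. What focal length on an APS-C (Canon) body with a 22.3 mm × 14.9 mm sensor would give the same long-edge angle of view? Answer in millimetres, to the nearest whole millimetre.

Equal angle of view means equal width/f ratio, so f₂ = f₁ · (width₂/width₁) = 97 × 22.3/17.71.
f₂ = 97 × 1.25918 ≈ 122.140 mm.

122 mm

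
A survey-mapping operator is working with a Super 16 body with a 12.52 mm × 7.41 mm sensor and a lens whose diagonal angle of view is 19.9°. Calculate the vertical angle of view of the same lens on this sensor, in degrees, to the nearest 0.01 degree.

10.21°

Sensor diagonal = √(12.52² + 7.41²) = √211.6585 ≈ 14.5485 mm.
From the diagonal AOV: f = 14.5485 / (2·tan(9.95°)) = 14.5485 / 0.35085 ≈ 41.4659 mm.
Vertical AOV = 2·arctan(7.41 / (2 × 41.4659)) = 2·arctan(0.08935) ≈ 10.2117°.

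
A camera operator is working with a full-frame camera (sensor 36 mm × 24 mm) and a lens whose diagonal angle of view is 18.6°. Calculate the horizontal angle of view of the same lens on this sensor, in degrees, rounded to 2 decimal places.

Sensor diagonal = √(36² + 24²) = √1872.0000 ≈ 43.2666 mm.
From the diagonal AOV: f = 43.2666 / (2·tan(9.3°)) = 43.2666 / 0.32751 ≈ 132.1067 mm.
Horizontal AOV = 2·arctan(36 / (2 × 132.1067)) = 2·arctan(0.13625) ≈ 15.5179°.

15.52°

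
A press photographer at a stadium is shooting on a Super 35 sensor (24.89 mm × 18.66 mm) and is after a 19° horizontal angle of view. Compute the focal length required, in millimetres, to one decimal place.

From α = 2·arctan(w/2f) we get f = w / (2·tan(α/2)).
With w = 24.89 mm and α/2 = 9.5°, tan(α/2) ≈ 0.16734, so f ≈ 24.89 / 0.33469 ≈ 74.3684 mm.

74.4 mm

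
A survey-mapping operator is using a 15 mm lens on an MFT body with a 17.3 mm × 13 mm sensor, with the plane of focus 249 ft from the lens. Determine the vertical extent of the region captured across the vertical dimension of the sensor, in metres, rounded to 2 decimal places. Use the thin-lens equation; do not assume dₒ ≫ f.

dₒ: 249 ft × 304.8 mm/ft = 75895.20 mm.
Similar triangles through the lens centre give W/dₒ = h/dᵢ; with 1/f = 1/dₒ + 1/dᵢ this gives W = h·(dₒ − f)/f.
W = 13 mm × (75895.2 − 15) / 15 = 13 × 5058.6798 ≈ 65762.838 mm = 65.7628 m.

65.76 m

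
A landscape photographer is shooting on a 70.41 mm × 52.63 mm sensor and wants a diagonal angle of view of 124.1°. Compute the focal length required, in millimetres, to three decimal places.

23.321 mm

Sensor diagonal = √(70.41² + 52.63²) = √7727.4850 ≈ 87.9061 mm.
From α = 2·arctan(d/2f) we get f = d / (2·tan(α/2)).
With d = 87.9061 mm and α/2 = 62.05°, tan(α/2) ≈ 1.88469, so f ≈ 87.9061 / 3.76938 ≈ 23.3211 mm.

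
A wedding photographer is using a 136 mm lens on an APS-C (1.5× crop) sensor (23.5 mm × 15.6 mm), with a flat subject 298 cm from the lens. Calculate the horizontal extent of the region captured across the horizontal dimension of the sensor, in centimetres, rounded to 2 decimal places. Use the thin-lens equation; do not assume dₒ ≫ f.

dₒ: 298 cm = 2980 mm.
Similar triangles through the lens centre give W/dₒ = w/dᵢ; with 1/f = 1/dₒ + 1/dᵢ this gives W = w·(dₒ − f)/f.
W = 23.5 mm × (2980 − 136) / 136 = 23.5 × 20.9118 ≈ 491.426 mm = 49.1426 cm.

49.14 cm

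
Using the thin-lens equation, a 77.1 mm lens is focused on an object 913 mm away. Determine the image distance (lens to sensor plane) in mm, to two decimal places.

84.21 mm

1/dᵢ = 1/f − 1/dₒ = 1/77.1 − 1/913 = 0.0118749 mm⁻¹.
dᵢ = 1/0.0118749 ≈ 84.2114 mm.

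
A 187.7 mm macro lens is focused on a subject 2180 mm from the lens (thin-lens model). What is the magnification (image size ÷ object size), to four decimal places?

0.0942×

Thin lens: 1/f = 1/dₒ + 1/dᵢ → 1/dᵢ = 1/187.7 − 1/2180 = 0.0048689 mm⁻¹, so dᵢ ≈ 205.3837 mm.
Magnification m = dᵢ/dₒ = 205.3837/2180 ≈ 0.09421.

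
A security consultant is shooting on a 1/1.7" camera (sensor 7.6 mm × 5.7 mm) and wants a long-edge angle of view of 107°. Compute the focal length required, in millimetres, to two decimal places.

2.81 mm

From α = 2·arctan(w/2f) we get f = w / (2·tan(α/2)).
With w = 7.6 mm and α/2 = 53.5°, tan(α/2) ≈ 1.35142, so f ≈ 7.6 / 2.70284 ≈ 2.8119 mm.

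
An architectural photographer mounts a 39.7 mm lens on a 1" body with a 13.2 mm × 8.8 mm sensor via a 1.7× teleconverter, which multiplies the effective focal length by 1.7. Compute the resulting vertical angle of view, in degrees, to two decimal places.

Effective focal length f = 39.7 × 1.7 = 67.49 mm.
α = 2·arctan(8.8 / (2 × 67.49)) = 2·arctan(0.06519) ≈ 7.4602°.

7.46°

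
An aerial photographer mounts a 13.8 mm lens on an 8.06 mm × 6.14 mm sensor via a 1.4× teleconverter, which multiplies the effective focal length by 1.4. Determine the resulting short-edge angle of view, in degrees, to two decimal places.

18.06°

Effective focal length f = 13.8 × 1.4 = 19.32 mm.
α = 2·arctan(6.14 / (2 × 19.32)) = 2·arctan(0.15890) ≈ 18.0579°.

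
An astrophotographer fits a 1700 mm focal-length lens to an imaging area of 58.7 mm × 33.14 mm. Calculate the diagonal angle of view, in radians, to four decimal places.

0.0396 rad

Sensor diagonal = √(58.7² + 33.14²) = √4543.9496 ≈ 67.4088 mm.
Angle of view α = 2·arctan(d/2f) with d = 67.4088 mm and f = 1700 mm.
d/2f = 0.01983; arctan(0.01983) ≈ 0.0198 rad, so α ≈ 0.0396 rad.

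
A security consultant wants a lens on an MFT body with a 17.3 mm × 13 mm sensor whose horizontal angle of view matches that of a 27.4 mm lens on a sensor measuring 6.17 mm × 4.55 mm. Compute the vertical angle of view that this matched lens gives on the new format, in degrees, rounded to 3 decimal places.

Equal horizontal AOV ⇒ f₂ = f₁ · 17.3/6.17 = 27.4 × 2.80389 ≈ 76.8266 mm.
Vertical AOV on the new format = 2·arctan(13 / (2 × 76.8266)) = 2·arctan(0.08461) ≈ 9.6721°.

9.672°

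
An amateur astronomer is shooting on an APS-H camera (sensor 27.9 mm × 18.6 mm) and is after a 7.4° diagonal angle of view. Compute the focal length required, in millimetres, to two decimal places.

259.26 mm

Sensor diagonal = √(27.9² + 18.6²) = √1124.3700 ≈ 33.5316 mm.
From α = 2·arctan(d/2f) we get f = d / (2·tan(α/2)).
With d = 33.5316 mm and α/2 = 3.7°, tan(α/2) ≈ 0.06467, so f ≈ 33.5316 / 0.12933 ≈ 259.2634 mm.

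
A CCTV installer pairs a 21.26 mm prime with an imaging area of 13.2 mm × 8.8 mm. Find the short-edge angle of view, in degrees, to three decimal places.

Angle of view α = 2·arctan(h/2f) with h = 8.8 mm and f = 21.26 mm.
h/2f = 0.20696; arctan(0.20696) ≈ 11.6929°, so α ≈ 23.3859°.

23.386°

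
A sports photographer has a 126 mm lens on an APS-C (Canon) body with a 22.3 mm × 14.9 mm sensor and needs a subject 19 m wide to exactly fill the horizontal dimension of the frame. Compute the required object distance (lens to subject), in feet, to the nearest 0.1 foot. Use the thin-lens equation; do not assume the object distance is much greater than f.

W: 19 m = 19000 mm.
Magnification m = w/W = dᵢ/dₒ; combined with 1/f = 1/dₒ + 1/dᵢ this gives dₒ = f·(1 + W/w).
dₒ = 126 mm × (1 + 19000/22.3) = 126 × 853.0179 ≈ 107480.260 mm = 107480.260/304.8 ft = 352.626 ft.

352.6 ft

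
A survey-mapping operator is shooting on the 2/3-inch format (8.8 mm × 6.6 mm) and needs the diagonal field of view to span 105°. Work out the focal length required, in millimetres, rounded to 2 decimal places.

4.22 mm

Sensor diagonal = √(8.8² + 6.6²) = √121.0000 ≈ 11.0000 mm.
From α = 2·arctan(d/2f) we get f = d / (2·tan(α/2)).
With d = 11.0000 mm and α/2 = 52.5°, tan(α/2) ≈ 1.30323, so f ≈ 11.0000 / 2.60645 ≈ 4.2203 mm.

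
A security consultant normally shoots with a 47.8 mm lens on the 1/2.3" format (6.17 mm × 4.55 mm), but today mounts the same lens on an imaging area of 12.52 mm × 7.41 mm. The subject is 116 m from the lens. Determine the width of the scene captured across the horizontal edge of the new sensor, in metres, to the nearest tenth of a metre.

30.4 m

The focal length stays 47.8 mm; the relevant sensor dimension is now w = 12.52 mm. Object distance dₒ = 116 m = 116000 mm.
Thin-lens field width W = w·(dₒ − f)/f = 12.52 × (116000 − 47.8)/47.8 ≈ 30370.744 mm = 30.3707 m.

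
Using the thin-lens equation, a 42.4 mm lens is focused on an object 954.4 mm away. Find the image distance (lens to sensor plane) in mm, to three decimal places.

1/dᵢ = 1/f − 1/dₒ = 1/42.4 − 1/954.4 = 0.0225371 mm⁻¹.
dᵢ = 1/0.0225371 ≈ 44.3712 mm.

44.371 mm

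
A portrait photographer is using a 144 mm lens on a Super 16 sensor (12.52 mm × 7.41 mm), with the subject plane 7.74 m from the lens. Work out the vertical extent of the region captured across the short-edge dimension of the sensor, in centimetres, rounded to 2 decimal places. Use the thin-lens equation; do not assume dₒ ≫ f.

dₒ: 7.74 m = 7740 mm.
Similar triangles through the lens centre give W/dₒ = h/dᵢ; with 1/f = 1/dₒ + 1/dᵢ this gives W = h·(dₒ − f)/f.
W = 7.41 mm × (7740 − 144) / 144 = 7.41 × 52.7500 ≈ 390.877 mm = 39.0877 cm.

39.09 cm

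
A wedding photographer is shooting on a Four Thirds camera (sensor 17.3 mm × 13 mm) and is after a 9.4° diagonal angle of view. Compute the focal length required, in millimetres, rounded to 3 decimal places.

131.606 mm

Sensor diagonal = √(17.3² + 13²) = √468.2900 ≈ 21.6400 mm.
From α = 2·arctan(d/2f) we get f = d / (2·tan(α/2)).
With d = 21.6400 mm and α/2 = 4.7°, tan(α/2) ≈ 0.08221, so f ≈ 21.6400 / 0.16443 ≈ 131.6063 mm.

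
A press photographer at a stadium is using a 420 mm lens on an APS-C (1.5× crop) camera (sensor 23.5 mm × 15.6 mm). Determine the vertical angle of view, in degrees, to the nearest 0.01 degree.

2.13°

Angle of view α = 2·arctan(h/2f) with h = 15.6 mm and f = 420 mm.
h/2f = 0.01857; arctan(0.01857) ≈ 1.0639°, so α ≈ 2.1279°.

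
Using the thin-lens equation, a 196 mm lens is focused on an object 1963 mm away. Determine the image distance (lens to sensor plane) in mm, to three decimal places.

217.741 mm

1/dᵢ = 1/f − 1/dₒ = 1/196 − 1/1963 = 0.0045926 mm⁻¹.
dᵢ = 1/0.0045926 ≈ 217.7408 mm.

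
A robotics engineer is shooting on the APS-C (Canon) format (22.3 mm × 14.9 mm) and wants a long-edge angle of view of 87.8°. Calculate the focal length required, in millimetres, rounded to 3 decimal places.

From α = 2·arctan(w/2f) we get f = w / (2·tan(α/2)).
With w = 22.3 mm and α/2 = 43.9°, tan(α/2) ≈ 0.96232, so f ≈ 22.3 / 1.92464 ≈ 11.5866 mm.

11.587 mm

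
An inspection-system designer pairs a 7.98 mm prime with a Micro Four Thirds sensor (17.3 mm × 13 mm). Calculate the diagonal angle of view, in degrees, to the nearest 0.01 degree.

107.18°

Sensor diagonal = √(17.3² + 13²) = √468.2900 ≈ 21.6400 mm.
Angle of view α = 2·arctan(d/2f) with d = 21.6400 mm and f = 7.98 mm.
d/2f = 1.35589; arctan(1.35589) ≈ 53.5904°, so α ≈ 107.1808°.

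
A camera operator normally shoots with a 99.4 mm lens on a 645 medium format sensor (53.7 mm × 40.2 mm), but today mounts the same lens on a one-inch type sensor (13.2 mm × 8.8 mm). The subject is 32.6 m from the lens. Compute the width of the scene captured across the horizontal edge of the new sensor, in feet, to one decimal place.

The focal length stays 99.4 mm; the relevant sensor dimension is now w = 13.2 mm. Object distance dₒ = 32.6 m = 32600 mm.
Thin-lens field width W = w·(dₒ − f)/f = 13.2 × (32600 − 99.4)/99.4 ≈ 4315.975 mm = 4315.975/304.8 ft = 14.16 ft.

14.2 ft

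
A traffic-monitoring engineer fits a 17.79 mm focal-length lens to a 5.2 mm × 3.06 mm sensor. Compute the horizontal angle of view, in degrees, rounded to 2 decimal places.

Angle of view α = 2·arctan(w/2f) with w = 5.2 mm and f = 17.79 mm.
w/2f = 0.14615; arctan(0.14615) ≈ 8.3149°, so α ≈ 16.6298°.

16.63°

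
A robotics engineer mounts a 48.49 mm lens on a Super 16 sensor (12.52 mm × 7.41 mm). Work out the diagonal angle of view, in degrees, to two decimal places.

17.06°

Sensor diagonal = √(12.52² + 7.41²) = √211.6585 ≈ 14.5485 mm.
Angle of view α = 2·arctan(d/2f) with d = 14.5485 mm and f = 48.49 mm.
d/2f = 0.15002; arctan(0.15002) ≈ 8.5316°, so α ≈ 17.0633°.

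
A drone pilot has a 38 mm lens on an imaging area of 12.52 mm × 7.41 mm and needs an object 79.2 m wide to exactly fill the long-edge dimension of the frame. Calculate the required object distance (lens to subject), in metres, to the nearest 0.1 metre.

W: 79.2 m = 79200 mm.
Magnification m = w/W = dᵢ/dₒ; combined with 1/f = 1/dₒ + 1/dᵢ this gives dₒ = f·(1 + W/w).
dₒ = 38 mm × (1 + 79200/12.52) = 38 × 6326.8786 ≈ 240421.387 mm = 240.421 m.

240.4 m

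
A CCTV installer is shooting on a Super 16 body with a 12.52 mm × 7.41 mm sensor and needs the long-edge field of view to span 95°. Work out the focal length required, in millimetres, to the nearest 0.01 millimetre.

5.74 mm

From α = 2·arctan(w/2f) we get f = w / (2·tan(α/2)).
With w = 12.52 mm and α/2 = 47.5°, tan(α/2) ≈ 1.09131, so f ≈ 12.52 / 2.18262 ≈ 5.7362 mm.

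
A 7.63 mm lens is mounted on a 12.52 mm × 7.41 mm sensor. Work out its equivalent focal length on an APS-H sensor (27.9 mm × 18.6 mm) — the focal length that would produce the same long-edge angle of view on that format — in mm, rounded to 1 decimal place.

Equal angle of view means equal width/f ratio, so f₂ = f₁ · (width₂/width₁) = 7.63 × 27.9/12.52.
f₂ = 7.63 × 2.22843 ≈ 17.003 mm.

17.0 mm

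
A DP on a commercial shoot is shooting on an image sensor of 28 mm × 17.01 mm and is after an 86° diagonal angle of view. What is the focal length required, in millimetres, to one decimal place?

17.6 mm

Sensor diagonal = √(28² + 17.01²) = √1073.3401 ≈ 32.7619 mm.
From α = 2·arctan(d/2f) we get f = d / (2·tan(α/2)).
With d = 32.7619 mm and α/2 = 43°, tan(α/2) ≈ 0.93252, so f ≈ 32.7619 / 1.86503 ≈ 17.5664 mm.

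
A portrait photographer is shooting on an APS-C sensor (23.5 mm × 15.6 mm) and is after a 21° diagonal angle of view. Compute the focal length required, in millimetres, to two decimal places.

76.09 mm

Sensor diagonal = √(23.5² + 15.6²) = √795.6100 ≈ 28.2066 mm.
From α = 2·arctan(d/2f) we get f = d / (2·tan(α/2)).
With d = 28.2066 mm and α/2 = 10.5°, tan(α/2) ≈ 0.18534, so f ≈ 28.2066 / 0.37068 ≈ 76.0945 mm.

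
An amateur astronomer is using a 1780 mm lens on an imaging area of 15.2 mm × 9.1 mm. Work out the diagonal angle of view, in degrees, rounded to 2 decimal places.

0.57°

Sensor diagonal = √(15.2² + 9.1²) = √313.8500 ≈ 17.7158 mm.
Angle of view α = 2·arctan(d/2f) with d = 17.7158 mm and f = 1780 mm.
d/2f = 0.00498; arctan(0.00498) ≈ 0.2851°, so α ≈ 0.5702°.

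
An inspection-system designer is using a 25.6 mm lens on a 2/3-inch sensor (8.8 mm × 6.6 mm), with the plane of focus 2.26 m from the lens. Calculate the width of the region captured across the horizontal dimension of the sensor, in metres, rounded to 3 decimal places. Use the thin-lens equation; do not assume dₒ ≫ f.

dₒ: 2.26 m = 2260 mm.
Similar triangles through the lens centre give W/dₒ = w/dᵢ; with 1/f = 1/dₒ + 1/dᵢ this gives W = w·(dₒ − f)/f.
W = 8.8 mm × (2260 − 25.6) / 25.6 = 8.8 × 87.2812 ≈ 768.075 mm = 0.768075 m.

0.768 m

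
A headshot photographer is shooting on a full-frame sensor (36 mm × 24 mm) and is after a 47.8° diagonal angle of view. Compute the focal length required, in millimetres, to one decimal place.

48.8 mm

Sensor diagonal = √(36² + 24²) = √1872.0000 ≈ 43.2666 mm.
From α = 2·arctan(d/2f) we get f = d / (2·tan(α/2)).
With d = 43.2666 mm and α/2 = 23.9°, tan(α/2) ≈ 0.44314, so f ≈ 43.2666 / 0.88628 ≈ 48.8183 mm.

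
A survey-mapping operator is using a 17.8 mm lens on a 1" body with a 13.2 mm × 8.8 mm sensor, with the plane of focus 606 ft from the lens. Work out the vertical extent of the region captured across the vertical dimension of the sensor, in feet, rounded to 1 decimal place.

dₒ: 606 ft × 304.8 mm/ft = 184708.79 mm.
Similar triangles through the lens centre give W/dₒ = h/dᵢ; with 1/f = 1/dₒ + 1/dᵢ this gives W = h·(dₒ − f)/f.
W = 8.8 mm × (184709 − 17.8) / 17.8 = 8.8 × 10375.8985 ≈ 91307.907 mm = 91307.907/304.8 ft = 299.567 ft.

299.6 ft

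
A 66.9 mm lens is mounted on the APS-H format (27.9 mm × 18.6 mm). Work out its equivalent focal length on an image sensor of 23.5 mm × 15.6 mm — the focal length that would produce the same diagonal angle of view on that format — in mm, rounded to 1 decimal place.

Sensor diagonal = √(27.9² + 18.6²) = √1124.3700 ≈ 33.5316 mm.
Sensor diagonal = √(23.5² + 15.6²) = √795.6100 ≈ 28.2066 mm.
Equal angle of view means equal diagonal/f ratio, so f₂ = f₁ · (diagonal₂/diagonal₁) = 66.9 × 28.2066/33.5316.
f₂ = 66.9 × 0.84119 ≈ 56.276 mm.

56.3 mm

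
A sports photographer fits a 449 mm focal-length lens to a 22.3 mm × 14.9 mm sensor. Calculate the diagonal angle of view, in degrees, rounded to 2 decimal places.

Sensor diagonal = √(22.3² + 14.9²) = √719.3000 ≈ 26.8198 mm.
Angle of view α = 2·arctan(d/2f) with d = 26.8198 mm and f = 449 mm.
d/2f = 0.02987; arctan(0.02987) ≈ 1.7107°, so α ≈ 3.4214°.

3.42°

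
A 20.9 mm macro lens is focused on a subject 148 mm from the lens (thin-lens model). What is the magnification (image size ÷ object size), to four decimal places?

0.1644×

Thin lens: 1/f = 1/dₒ + 1/dᵢ → 1/dᵢ = 1/20.9 − 1/148 = 0.0410901 mm⁻¹, so dᵢ ≈ 24.3367 mm.
Magnification m = dᵢ/dₒ = 24.3367/148 ≈ 0.16444.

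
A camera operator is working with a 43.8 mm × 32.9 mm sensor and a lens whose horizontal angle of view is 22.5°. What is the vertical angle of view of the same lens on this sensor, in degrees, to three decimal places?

From the horizontal AOV: f = 43.8 / (2·tan(11.25°)) = 43.8 / 0.39782 ≈ 110.0987 mm.
Vertical AOV = 2·arctan(32.9 / (2 × 110.0987)) = 2·arctan(0.14941) ≈ 16.9956°.

16.996°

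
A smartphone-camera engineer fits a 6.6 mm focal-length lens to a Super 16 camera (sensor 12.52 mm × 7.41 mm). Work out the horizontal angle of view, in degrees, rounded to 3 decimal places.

86.971°

Angle of view α = 2·arctan(w/2f) with w = 12.52 mm and f = 6.6 mm.
w/2f = 0.94848; arctan(0.94848) ≈ 43.4855°, so α ≈ 86.9711°.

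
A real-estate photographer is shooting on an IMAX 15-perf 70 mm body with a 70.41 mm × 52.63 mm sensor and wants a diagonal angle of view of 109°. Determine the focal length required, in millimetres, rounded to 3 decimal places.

31.351 mm

Sensor diagonal = √(70.41² + 52.63²) = √7727.4850 ≈ 87.9061 mm.
From α = 2·arctan(d/2f) we get f = d / (2·tan(α/2)).
With d = 87.9061 mm and α/2 = 54.5°, tan(α/2) ≈ 1.40195, so f ≈ 87.9061 / 2.80390 ≈ 31.3514 mm.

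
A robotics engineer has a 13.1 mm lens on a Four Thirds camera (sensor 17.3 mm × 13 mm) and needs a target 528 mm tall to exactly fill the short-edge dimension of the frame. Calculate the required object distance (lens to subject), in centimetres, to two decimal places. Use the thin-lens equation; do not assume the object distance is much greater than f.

54.52 cm

Magnification m = h/W = dᵢ/dₒ; combined with 1/f = 1/dₒ + 1/dᵢ this gives dₒ = f·(1 + W/h).
dₒ = 13.1 mm × (1 + 528/13) = 13.1 × 41.6154 ≈ 545.162 mm = 54.5162 cm.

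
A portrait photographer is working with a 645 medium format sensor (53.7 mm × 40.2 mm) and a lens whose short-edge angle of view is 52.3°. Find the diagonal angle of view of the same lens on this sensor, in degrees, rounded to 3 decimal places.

78.654°

From the short-edge AOV: f = 40.2 / (2·tan(26.15°)) = 40.2 / 0.98196 ≈ 40.9387 mm.
Sensor diagonal = √(53.7² + 40.2²) = √4499.7300 ≈ 67.0800 mm.
Diagonal AOV = 2·arctan(67.0800 / (2 × 40.9387)) = 2·arctan(0.81927) ≈ 78.6537°.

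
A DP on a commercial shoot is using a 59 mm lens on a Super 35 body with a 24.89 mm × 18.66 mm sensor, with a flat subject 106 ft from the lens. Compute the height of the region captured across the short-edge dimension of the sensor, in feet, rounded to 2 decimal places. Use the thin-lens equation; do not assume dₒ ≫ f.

dₒ: 106 ft × 304.8 mm/ft = 32308.80 mm.
Similar triangles through the lens centre give W/dₒ = h/dᵢ; with 1/f = 1/dₒ + 1/dᵢ this gives W = h·(dₒ − f)/f.
W = 18.66 mm × (32308.8 − 59) / 59 = 18.66 × 546.6068 ≈ 10199.682 mm = 10199.682/304.8 ft = 33.4635 ft.

33.46 ft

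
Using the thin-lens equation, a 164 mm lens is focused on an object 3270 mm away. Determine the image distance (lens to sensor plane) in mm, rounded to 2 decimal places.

1/dᵢ = 1/f − 1/dₒ = 1/164 − 1/3270 = 0.0057918 mm⁻¹.
dᵢ = 1/0.0057918 ≈ 172.6594 mm.

172.66 mm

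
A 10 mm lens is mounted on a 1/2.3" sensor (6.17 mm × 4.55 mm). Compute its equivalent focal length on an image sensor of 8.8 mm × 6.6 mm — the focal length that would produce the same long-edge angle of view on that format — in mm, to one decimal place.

Equal angle of view means equal width/f ratio, so f₂ = f₁ · (width₂/width₁) = 10 × 8.8/6.17.
f₂ = 10 × 1.42626 ≈ 14.263 mm.

14.3 mm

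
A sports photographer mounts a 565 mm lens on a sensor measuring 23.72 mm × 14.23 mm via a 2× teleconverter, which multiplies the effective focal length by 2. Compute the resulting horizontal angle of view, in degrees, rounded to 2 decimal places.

Effective focal length f = 565 × 2 = 1130 mm.
α = 2·arctan(23.72 / (2 × 1130)) = 2·arctan(0.01050) ≈ 1.2027°.

1.20°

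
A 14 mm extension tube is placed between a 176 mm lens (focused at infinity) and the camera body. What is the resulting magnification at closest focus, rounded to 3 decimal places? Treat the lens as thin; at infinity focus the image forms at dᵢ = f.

The tube moves the image plane from f to f + e, so dᵢ = 176 + 14 = 190 mm. Focus is achieved when 1/f = 1/dₒ + 1/dᵢ, giving dₒ = 1/(1/f − 1/(f+e)).
Magnification m = dᵢ/dₒ = (f+e)·(1/f − 1/(f+e)) = e/f = 14/176 ≈ 0.0795.

0.080×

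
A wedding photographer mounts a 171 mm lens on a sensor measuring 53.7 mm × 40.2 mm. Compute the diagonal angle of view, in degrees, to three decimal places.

Sensor diagonal = √(53.7² + 40.2²) = √4499.7300 ≈ 67.0800 mm.
Angle of view α = 2·arctan(d/2f) with d = 67.0800 mm and f = 171 mm.
d/2f = 0.19614; arctan(0.19614) ≈ 11.0971°, so α ≈ 22.1943°.

22.194°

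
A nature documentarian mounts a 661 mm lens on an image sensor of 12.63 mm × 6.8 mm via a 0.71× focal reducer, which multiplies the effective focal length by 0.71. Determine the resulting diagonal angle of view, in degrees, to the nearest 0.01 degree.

Effective focal length f = 661 × 0.71 = 469.31 mm.
Sensor diagonal = √(12.63² + 6.8²) = √205.7569 ≈ 14.3442 mm.
α = 2·arctan(14.344 / (2 × 469.31)) = 2·arctan(0.01528) ≈ 1.7511°.

1.75°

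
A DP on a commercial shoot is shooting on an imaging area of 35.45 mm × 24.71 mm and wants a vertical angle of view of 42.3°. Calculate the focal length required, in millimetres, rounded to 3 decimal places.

31.936 mm

From α = 2·arctan(h/2f) we get f = h / (2·tan(α/2)).
With h = 24.71 mm and α/2 = 21.15°, tan(α/2) ≈ 0.38687, so f ≈ 24.71 / 0.77374 ≈ 31.9357 mm.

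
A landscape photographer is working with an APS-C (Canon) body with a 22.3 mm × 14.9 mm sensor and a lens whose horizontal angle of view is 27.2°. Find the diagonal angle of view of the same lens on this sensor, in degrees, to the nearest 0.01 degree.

From the horizontal AOV: f = 22.3 / (2·tan(13.6°)) = 22.3 / 0.48385 ≈ 46.0886 mm.
Sensor diagonal = √(22.3² + 14.9²) = √719.3000 ≈ 26.8198 mm.
Diagonal AOV = 2·arctan(26.8198 / (2 × 46.0886)) = 2·arctan(0.29096) ≈ 32.4457°.

32.45°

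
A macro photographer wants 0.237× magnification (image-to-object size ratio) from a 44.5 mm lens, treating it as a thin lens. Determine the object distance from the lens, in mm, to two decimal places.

232.26 mm

With m = dᵢ/dₒ and 1/f = 1/dₒ + 1/dᵢ, substituting dᵢ = m·dₒ gives 1/f = (1 + 1/m)/dₒ, hence dₒ = f·(1 + 1/m).
dₒ = 44.5 × (1 + 1/0.237) = 44.5 × 5.21941 ≈ 232.264 mm.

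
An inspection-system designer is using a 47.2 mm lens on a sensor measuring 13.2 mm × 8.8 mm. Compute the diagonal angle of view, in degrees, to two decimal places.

Sensor diagonal = √(13.2² + 8.8²) = √251.6800 ≈ 15.8644 mm.
Angle of view α = 2·arctan(d/2f) with d = 15.8644 mm and f = 47.2 mm.
d/2f = 0.16806; arctan(0.16806) ≈ 9.5397°, so α ≈ 19.0794°.

19.08°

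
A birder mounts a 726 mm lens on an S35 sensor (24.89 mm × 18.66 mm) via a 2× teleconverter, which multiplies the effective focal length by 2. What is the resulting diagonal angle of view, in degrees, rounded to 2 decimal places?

Effective focal length f = 726 × 2 = 1452 mm.
Sensor diagonal = √(24.89² + 18.66²) = √967.7077 ≈ 31.1080 mm.
α = 2·arctan(31.108 / (2 × 1452)) = 2·arctan(0.01071) ≈ 1.2275°.

1.23°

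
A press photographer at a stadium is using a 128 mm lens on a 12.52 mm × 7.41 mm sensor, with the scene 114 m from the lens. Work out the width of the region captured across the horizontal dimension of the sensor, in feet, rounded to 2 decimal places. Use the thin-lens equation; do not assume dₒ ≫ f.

36.54 ft

dₒ: 114 m = 114000 mm.
Similar triangles through the lens centre give W/dₒ = w/dᵢ; with 1/f = 1/dₒ + 1/dᵢ this gives W = w·(dₒ − f)/f.
W = 12.52 mm × (114000 − 128) / 128 = 12.52 × 889.6250 ≈ 11138.105 mm = 11138.105/304.8 ft = 36.5423 ft.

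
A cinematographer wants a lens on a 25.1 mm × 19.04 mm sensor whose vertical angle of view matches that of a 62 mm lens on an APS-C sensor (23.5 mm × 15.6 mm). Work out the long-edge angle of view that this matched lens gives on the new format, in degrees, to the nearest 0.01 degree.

Equal vertical AOV ⇒ f₂ = f₁ · 19.04/15.6 = 62 × 1.22051 ≈ 75.6718 mm.
Long-edge AOV on the new format = 2·arctan(25.1 / (2 × 75.6718)) = 2·arctan(0.16585) ≈ 18.8333°.

18.83°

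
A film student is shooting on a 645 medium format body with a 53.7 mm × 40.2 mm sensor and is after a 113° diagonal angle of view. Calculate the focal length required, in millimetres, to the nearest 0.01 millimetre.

Sensor diagonal = √(53.7² + 40.2²) = √4499.7300 ≈ 67.0800 mm.
From α = 2·arctan(d/2f) we get f = d / (2·tan(α/2)).
With d = 67.0800 mm and α/2 = 56.5°, tan(α/2) ≈ 1.51084, so f ≈ 67.0800 / 3.02167 ≈ 22.1997 mm.

22.20 mm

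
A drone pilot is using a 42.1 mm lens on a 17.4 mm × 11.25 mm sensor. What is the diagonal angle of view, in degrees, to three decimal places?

Sensor diagonal = √(17.4² + 11.25²) = √429.3225 ≈ 20.7201 mm.
Angle of view α = 2·arctan(d/2f) with d = 20.7201 mm and f = 42.1 mm.
d/2f = 0.24608; arctan(0.24608) ≈ 13.8248°, so α ≈ 27.6495°.

27.650°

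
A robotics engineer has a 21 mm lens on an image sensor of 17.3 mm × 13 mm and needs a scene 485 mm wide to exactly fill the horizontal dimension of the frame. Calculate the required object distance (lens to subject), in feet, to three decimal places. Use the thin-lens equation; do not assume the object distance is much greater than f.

Magnification m = w/W = dᵢ/dₒ; combined with 1/f = 1/dₒ + 1/dᵢ this gives dₒ = f·(1 + W/w).
dₒ = 21 mm × (1 + 485/17.3) = 21 × 29.0347 ≈ 609.728 mm = 609.728/304.8 ft = 2.00042 ft.

2.000 ft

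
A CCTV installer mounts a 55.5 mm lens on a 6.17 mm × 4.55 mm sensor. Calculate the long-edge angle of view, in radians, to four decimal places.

0.1111 rad

Angle of view α = 2·arctan(w/2f) with w = 6.17 mm and f = 55.5 mm.
w/2f = 0.05559; arctan(0.05559) ≈ 0.0555 rad, so α ≈ 0.1111 rad.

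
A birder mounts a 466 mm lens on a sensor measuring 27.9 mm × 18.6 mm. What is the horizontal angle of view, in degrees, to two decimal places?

Angle of view α = 2·arctan(w/2f) with w = 27.9 mm and f = 466 mm.
w/2f = 0.02994; arctan(0.02994) ≈ 1.7147°, so α ≈ 3.4293°.

3.43°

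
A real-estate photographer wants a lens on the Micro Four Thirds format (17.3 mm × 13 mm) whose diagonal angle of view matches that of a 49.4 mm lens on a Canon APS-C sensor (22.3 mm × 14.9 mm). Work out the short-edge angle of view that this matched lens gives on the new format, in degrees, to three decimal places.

Sensor diagonal = √(22.3² + 14.9²) = √719.3000 ≈ 26.8198 mm.
Sensor diagonal = √(17.3² + 13²) = √468.2900 ≈ 21.6400 mm.
Equal diagonal AOV ⇒ f₂ = f₁ · 21.6400/26.8198 = 49.4 × 0.80687 ≈ 39.8593 mm.
Short-edge AOV on the new format = 2·arctan(13 / (2 × 39.8593)) = 2·arctan(0.16307) ≈ 18.5238°.

18.524°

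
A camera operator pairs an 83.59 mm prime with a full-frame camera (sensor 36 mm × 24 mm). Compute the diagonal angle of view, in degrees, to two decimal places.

Sensor diagonal = √(36² + 24²) = √1872.0000 ≈ 43.2666 mm.
Angle of view α = 2·arctan(d/2f) with d = 43.2666 mm and f = 83.59 mm.
d/2f = 0.25880; arctan(0.25880) ≈ 14.5099°, so α ≈ 29.0199°.

29.02°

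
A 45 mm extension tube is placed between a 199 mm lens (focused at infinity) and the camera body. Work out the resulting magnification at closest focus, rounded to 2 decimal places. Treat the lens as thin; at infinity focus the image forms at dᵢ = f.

0.23×

The tube moves the image plane from f to f + e, so dᵢ = 199 + 45 = 244 mm. Focus is achieved when 1/f = 1/dₒ + 1/dᵢ, giving dₒ = 1/(1/f − 1/(f+e)).
Magnification m = dᵢ/dₒ = (f+e)·(1/f − 1/(f+e)) = e/f = 45/199 ≈ 0.2261.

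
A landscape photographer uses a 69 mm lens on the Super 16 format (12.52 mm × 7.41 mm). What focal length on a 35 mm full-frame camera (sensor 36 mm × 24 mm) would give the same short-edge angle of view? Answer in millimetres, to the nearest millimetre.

223 mm

Equal angle of view means equal height/f ratio, so f₂ = f₁ · (height₂/height₁) = 69 × 24/7.41.
f₂ = 69 × 3.23887 ≈ 223.482 mm.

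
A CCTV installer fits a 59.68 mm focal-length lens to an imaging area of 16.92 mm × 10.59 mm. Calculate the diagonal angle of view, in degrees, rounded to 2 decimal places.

18.99°

Sensor diagonal = √(16.92² + 10.59²) = √398.4345 ≈ 19.9608 mm.
Angle of view α = 2·arctan(d/2f) with d = 19.9608 mm and f = 59.68 mm.
d/2f = 0.16723; arctan(0.16723) ≈ 9.4938°, so α ≈ 18.9877°.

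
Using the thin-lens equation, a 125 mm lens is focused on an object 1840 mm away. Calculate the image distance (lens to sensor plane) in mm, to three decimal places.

134.111 mm

1/dᵢ = 1/f − 1/dₒ = 1/125 − 1/1840 = 0.0074565 mm⁻¹.
dᵢ = 1/0.0074565 ≈ 134.1108 mm.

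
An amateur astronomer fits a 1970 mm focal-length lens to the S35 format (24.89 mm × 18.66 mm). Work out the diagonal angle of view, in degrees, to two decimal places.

0.90°

Sensor diagonal = √(24.89² + 18.66²) = √967.7077 ≈ 31.1080 mm.
Angle of view α = 2·arctan(d/2f) with d = 31.1080 mm and f = 1970 mm.
d/2f = 0.00790; arctan(0.00790) ≈ 0.4524°, so α ≈ 0.9047°.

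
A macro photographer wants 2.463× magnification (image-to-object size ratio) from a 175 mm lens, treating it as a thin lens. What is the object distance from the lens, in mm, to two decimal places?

With m = dᵢ/dₒ and 1/f = 1/dₒ + 1/dᵢ, substituting dᵢ = m·dₒ gives 1/f = (1 + 1/m)/dₒ, hence dₒ = f·(1 + 1/m).
dₒ = 175 × (1 + 1/2.463) = 175 × 1.40601 ≈ 246.052 mm.

246.05 mm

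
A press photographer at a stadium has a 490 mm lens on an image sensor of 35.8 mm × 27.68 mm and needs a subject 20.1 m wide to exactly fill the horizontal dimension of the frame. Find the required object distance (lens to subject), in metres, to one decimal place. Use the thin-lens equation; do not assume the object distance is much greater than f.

275.6 m

W: 20.1 m = 20100 mm.
Magnification m = w/W = dᵢ/dₒ; combined with 1/f = 1/dₒ + 1/dᵢ this gives dₒ = f·(1 + W/w).
dₒ = 490 mm × (1 + 20100/35.8) = 490 × 562.4525 ≈ 275601.732 mm = 275.602 m.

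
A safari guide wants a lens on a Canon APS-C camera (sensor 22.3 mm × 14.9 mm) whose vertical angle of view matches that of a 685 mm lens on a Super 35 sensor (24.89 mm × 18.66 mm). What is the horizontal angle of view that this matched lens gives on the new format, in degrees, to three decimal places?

2.336°

Equal vertical AOV ⇒ f₂ = f₁ · 14.9/18.66 = 685 × 0.79850 ≈ 546.9721 mm.
Horizontal AOV on the new format = 2·arctan(22.3 / (2 × 546.9721)) = 2·arctan(0.02038) ≈ 2.3356°.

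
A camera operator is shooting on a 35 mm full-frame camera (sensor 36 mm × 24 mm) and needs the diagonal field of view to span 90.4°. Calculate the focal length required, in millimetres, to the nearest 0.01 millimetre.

Sensor diagonal = √(36² + 24²) = √1872.0000 ≈ 43.2666 mm.
From α = 2·arctan(d/2f) we get f = d / (2·tan(α/2)).
With d = 43.2666 mm and α/2 = 45.2°, tan(α/2) ≈ 1.00701, so f ≈ 43.2666 / 2.01401 ≈ 21.4828 mm.

21.48 mm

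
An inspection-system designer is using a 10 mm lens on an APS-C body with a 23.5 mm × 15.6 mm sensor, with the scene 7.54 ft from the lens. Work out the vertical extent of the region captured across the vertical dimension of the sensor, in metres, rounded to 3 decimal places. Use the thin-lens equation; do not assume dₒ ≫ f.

dₒ: 7.54 ft × 304.8 mm/ft = 2298.19 mm.
Similar triangles through the lens centre give W/dₒ = h/dᵢ; with 1/f = 1/dₒ + 1/dᵢ this gives W = h·(dₒ − f)/f.
W = 15.6 mm × (2298.19 − 10) / 10 = 15.6 × 228.8192 ≈ 3569.579 mm = 3.56958 m.

3.570 m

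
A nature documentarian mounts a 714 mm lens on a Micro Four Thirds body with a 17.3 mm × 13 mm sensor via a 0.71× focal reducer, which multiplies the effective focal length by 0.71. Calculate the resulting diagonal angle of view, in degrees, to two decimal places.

Effective focal length f = 714 × 0.71 = 506.94 mm.
Sensor diagonal = √(17.3² + 13²) = √468.2900 ≈ 21.6400 mm.
α = 2·arctan(21.640 / (2 × 506.94)) = 2·arctan(0.02134) ≈ 2.4454°.

2.45°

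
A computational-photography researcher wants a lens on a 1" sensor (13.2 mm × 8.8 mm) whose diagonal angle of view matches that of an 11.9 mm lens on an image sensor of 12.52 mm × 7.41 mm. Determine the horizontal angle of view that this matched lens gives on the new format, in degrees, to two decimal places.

53.92°

Sensor diagonal = √(12.52² + 7.41²) = √211.6585 ≈ 14.5485 mm.
Sensor diagonal = √(13.2² + 8.8²) = √251.6800 ≈ 15.8644 mm.
Equal diagonal AOV ⇒ f₂ = f₁ · 15.8644/14.5485 = 11.9 × 1.09045 ≈ 12.9764 mm.
Horizontal AOV on the new format = 2·arctan(13.2 / (2 × 12.9764)) = 2·arctan(0.50862) ≈ 53.9173°.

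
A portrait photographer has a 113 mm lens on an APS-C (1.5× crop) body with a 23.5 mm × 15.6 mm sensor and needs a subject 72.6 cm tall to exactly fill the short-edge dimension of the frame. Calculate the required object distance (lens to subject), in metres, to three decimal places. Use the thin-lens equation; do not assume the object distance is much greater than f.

5.372 m

W: 72.6 cm = 726 mm.
Magnification m = h/W = dᵢ/dₒ; combined with 1/f = 1/dₒ + 1/dᵢ this gives dₒ = f·(1 + W/h).
dₒ = 113 mm × (1 + 726/15.6) = 113 × 47.5385 ≈ 5371.846 mm = 5.37185 m.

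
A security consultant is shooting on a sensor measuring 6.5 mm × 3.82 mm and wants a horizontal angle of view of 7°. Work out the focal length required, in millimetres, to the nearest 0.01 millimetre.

53.14 mm

From α = 2·arctan(w/2f) we get f = w / (2·tan(α/2)).
With w = 6.5 mm and α/2 = 3.5°, tan(α/2) ≈ 0.06116, so f ≈ 6.5 / 0.12233 ≈ 53.1370 mm.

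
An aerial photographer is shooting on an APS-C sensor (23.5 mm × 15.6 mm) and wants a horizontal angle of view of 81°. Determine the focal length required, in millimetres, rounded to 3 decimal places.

13.757 mm

From α = 2·arctan(w/2f) we get f = w / (2·tan(α/2)).
With w = 23.5 mm and α/2 = 40.5°, tan(α/2) ≈ 0.85408, so f ≈ 23.5 / 1.70816 ≈ 13.7575 mm.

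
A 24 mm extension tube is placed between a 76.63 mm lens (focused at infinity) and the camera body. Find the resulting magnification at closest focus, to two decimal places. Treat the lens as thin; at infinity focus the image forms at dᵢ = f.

The tube moves the image plane from f to f + e, so dᵢ = 76.63 + 24 = 100.63 mm. Focus is achieved when 1/f = 1/dₒ + 1/dᵢ, giving dₒ = 1/(1/f − 1/(f+e)).
Magnification m = dᵢ/dₒ = (f+e)·(1/f − 1/(f+e)) = e/f = 24/76.63 ≈ 0.3132.

0.31×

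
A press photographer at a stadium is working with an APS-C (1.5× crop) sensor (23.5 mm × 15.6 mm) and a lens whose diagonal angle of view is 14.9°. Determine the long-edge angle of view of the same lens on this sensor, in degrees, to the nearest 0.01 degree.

Sensor diagonal = √(23.5² + 15.6²) = √795.6100 ≈ 28.2066 mm.
From the diagonal AOV: f = 28.2066 / (2·tan(7.45°)) = 28.2066 / 0.26153 ≈ 107.8523 mm.
Long-edge AOV = 2·arctan(23.5 / (2 × 107.8523)) = 2·arctan(0.10895) ≈ 12.4352°.

12.44°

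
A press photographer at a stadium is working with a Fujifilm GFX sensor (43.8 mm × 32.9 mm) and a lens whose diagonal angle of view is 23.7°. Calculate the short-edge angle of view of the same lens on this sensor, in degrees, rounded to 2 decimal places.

Sensor diagonal = √(43.8² + 32.9²) = √3000.8500 ≈ 54.7800 mm.
From the diagonal AOV: f = 54.7800 / (2·tan(11.85°)) = 54.7800 / 0.41964 ≈ 130.5394 mm.
Short-edge AOV = 2·arctan(32.9 / (2 × 130.5394)) = 2·arctan(0.12602) ≈ 14.3646°.

14.36°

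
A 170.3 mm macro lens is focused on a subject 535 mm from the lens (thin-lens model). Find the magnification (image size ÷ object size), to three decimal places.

0.467×

Thin lens: 1/f = 1/dₒ + 1/dᵢ → 1/dᵢ = 1/170.3 − 1/535 = 0.0040028 mm⁻¹, so dᵢ ≈ 249.8231 mm.
Magnification m = dᵢ/dₒ = 249.8231/535 ≈ 0.46696.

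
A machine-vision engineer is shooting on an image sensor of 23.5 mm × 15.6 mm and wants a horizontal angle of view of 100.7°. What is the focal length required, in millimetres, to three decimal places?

From α = 2·arctan(w/2f) we get f = w / (2·tan(α/2)).
With w = 23.5 mm and α/2 = 50.35°, tan(α/2) ≈ 1.20665, so f ≈ 23.5 / 2.41329 ≈ 9.7377 mm.

9.738 mm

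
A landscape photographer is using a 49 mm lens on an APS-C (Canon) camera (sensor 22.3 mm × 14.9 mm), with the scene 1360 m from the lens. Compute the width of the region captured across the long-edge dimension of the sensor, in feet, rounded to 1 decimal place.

dₒ: 1360 m = 1.36e+06 mm.
Similar triangles through the lens centre give W/dₒ = w/dᵢ; with 1/f = 1/dₒ + 1/dᵢ this gives W = w·(dₒ − f)/f.
W = 22.3 mm × (1.36e+06 − 49) / 49 = 22.3 × 27754.1020 ≈ 618916.476 mm = 618916.476/304.8 ft = 2030.57 ft.

2030.6 ft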